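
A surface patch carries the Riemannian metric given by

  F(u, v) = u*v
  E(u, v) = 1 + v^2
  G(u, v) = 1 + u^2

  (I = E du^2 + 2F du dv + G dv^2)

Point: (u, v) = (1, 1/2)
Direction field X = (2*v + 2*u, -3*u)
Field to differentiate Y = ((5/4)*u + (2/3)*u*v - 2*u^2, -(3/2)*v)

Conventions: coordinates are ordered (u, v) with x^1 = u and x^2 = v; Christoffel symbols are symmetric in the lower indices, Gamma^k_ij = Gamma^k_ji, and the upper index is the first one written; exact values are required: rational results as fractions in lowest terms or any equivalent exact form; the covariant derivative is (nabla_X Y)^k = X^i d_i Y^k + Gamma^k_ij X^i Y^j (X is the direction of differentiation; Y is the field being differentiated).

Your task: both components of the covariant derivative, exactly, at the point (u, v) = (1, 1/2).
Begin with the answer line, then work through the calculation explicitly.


Answer: (nabla_X Y)^u = -341/36, (nabla_X Y)^v = 73/18

E = 5/4, F = 1/2, G = 2 at the point
E_u = 0, E_v = 1, F_u = 1/2, F_v = 1, G_u = 2, G_v = 0
EG - F^2 = 9/4;  g^inv = (4/9) * [[2, -1/2], [-1/2, 5/4]]
first-kind symbols [ij,l] = (1/2)(d_i g_jl + d_j g_il - d_l g_ij): [uu,u] = E_u/2 = 0, [uu,v] = F_u - E_v/2 = 0, [uv,u] = E_v/2 = 1/2, [uv,v] = G_u/2 = 1, [vv,u] = F_v - G_u/2 = 0, [vv,v] = G_v/2 = 0
Gamma^u_ij = (G*[ij,u] - F*[ij,v])/(EG - F^2), Gamma^v_ij = (E*[ij,v] - F*[ij,u])/(EG - F^2)
Gamma_uuu = 0, Gamma_uuv = 2/9, Gamma_uvv = 0, Gamma_vuu = 0, Gamma_vuv = 4/9, Gamma_vvv = 0
X = (3, -3), Y = (-5/12, -3/4) at the point


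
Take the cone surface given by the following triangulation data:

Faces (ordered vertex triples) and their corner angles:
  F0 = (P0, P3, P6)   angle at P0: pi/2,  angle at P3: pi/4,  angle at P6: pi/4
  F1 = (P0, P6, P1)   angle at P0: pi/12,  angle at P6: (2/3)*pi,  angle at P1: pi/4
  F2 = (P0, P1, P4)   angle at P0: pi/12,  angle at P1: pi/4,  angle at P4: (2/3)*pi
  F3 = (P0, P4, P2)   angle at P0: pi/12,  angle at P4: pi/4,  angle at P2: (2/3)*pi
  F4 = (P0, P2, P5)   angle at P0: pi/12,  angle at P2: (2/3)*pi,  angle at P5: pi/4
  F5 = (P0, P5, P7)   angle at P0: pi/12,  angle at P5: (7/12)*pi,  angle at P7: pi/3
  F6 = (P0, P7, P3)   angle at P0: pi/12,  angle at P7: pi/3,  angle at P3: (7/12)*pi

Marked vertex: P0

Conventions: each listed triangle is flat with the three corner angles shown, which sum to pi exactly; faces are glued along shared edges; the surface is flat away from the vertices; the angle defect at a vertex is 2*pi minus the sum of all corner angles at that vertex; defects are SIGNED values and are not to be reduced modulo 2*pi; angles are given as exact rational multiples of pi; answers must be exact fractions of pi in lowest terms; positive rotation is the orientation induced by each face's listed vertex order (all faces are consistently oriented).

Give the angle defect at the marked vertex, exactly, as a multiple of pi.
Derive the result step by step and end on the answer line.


Sum of corner angles at P0: pi
defect = 2*pi - pi

Answer: defect(P0) = pi


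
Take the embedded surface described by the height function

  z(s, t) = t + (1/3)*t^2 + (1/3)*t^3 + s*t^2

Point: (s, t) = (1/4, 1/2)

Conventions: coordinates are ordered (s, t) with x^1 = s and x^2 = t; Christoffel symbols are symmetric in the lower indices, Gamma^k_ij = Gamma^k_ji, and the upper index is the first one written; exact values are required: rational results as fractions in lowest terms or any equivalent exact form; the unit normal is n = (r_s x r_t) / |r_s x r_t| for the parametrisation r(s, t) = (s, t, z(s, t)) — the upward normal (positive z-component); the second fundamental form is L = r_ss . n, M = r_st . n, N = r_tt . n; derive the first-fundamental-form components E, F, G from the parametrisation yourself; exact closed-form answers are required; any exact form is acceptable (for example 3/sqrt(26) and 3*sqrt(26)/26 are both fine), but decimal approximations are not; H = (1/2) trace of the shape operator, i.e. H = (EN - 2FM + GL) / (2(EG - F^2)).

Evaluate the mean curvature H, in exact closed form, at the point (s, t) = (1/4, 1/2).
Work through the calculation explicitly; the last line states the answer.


z_s = 1/4, z_t = 11/6, z_ss = 0, z_st = 1, z_tt = 13/6
E = 17/16, F = 11/24, G = 157/36; answer radicand W^2 = 637/144
unnormalised second-form numerators: l = 0, m = 1, n = 13/6; L = l/sqrt(637/144), and similarly M = m/sqrt(W^2), N = n/sqrt(W^2)
H = (E*n - 2*F*m + G*l) / (2*(EG - F^2)*sqrt(W^2)); E*n - 2*F*m + G*l = 133/96, EG - F^2 = 637/144, so H = (57/364)/sqrt(637/144)

Answer: H = 171*sqrt(13)/8281


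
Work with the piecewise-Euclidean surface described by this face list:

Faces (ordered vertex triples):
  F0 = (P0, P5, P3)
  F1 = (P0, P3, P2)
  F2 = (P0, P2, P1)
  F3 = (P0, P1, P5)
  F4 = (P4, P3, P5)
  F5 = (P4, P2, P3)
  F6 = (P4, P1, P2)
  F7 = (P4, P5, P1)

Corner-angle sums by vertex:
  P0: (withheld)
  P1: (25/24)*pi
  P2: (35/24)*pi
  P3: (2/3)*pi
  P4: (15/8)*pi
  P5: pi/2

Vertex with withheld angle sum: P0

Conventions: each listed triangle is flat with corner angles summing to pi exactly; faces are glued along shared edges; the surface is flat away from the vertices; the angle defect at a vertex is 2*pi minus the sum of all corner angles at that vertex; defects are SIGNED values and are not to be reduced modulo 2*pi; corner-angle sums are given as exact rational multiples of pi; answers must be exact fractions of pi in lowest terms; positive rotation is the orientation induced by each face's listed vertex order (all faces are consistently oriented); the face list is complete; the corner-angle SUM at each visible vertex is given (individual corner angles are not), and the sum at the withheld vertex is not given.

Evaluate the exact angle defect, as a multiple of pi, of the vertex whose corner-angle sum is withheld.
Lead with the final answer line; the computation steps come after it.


Answer: defect(P0) = (-11/24)*pi

V = 6, E = 12, F = 8; chi = V - E + F = 2
Gauss-Bonnet: total defect = 2*pi*chi = 4*pi; visible defects sum to (107/24)*pi


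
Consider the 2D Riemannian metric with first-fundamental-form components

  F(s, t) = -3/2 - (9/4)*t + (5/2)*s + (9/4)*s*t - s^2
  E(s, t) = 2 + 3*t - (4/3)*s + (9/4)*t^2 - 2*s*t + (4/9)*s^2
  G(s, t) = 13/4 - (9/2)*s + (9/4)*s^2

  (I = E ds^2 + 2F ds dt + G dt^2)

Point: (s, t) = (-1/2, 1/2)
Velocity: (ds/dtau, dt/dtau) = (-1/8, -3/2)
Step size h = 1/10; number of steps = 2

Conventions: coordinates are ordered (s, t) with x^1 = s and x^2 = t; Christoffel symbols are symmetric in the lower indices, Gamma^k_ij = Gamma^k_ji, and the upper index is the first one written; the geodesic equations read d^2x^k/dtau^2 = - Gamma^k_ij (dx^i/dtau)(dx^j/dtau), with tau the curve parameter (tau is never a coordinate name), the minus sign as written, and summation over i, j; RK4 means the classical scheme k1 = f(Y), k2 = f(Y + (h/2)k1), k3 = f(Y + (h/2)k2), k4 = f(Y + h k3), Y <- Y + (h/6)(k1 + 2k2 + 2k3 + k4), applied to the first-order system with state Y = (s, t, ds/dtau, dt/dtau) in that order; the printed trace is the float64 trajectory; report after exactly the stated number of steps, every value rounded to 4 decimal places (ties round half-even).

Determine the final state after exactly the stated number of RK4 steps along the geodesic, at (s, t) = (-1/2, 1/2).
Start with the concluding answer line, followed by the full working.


Answer: s = -0.5273, t = 0.2027, ds/dtau = -0.1480, dt/dtau = -1.4719

f(Y) = (ds/dtau, dt/dtau, -Gamma^s_ij Y'^i Y'^j, -Gamma^t_ij Y'^i Y'^j) with the Gammas evaluated at the stage position; h = 0.100000; intermediate values shown to 6 dp
step 0: s = -0.5000, t = 0.5000, ds/dtau = -0.1250, dt/dtau = -1.5000
step 1:
  k1: at (s, t) = (-0.500000, 0.500000), (ds/dtau, dt/dtau) = (-0.125000, -1.500000); Gamma_sss = -0.133511, Gamma_sst = 0.300401, Gamma_stt = 0.000000, Gamma_tss = 0.144192, Gamma_tst = -0.324433, Gamma_ttt = 0.000000; k1 = (-0.125000, -1.500000, -0.110564, 0.119409)
  k2: at (s, t) = (-0.506250, 0.425000), (ds/dtau, dt/dtau) = (-0.130528, -1.494030); Gamma_sss = -0.131596, Gamma_sst = 0.296090, Gamma_stt = 0.000000, Gamma_tss = 0.150544, Gamma_tst = -0.338723, Gamma_ttt = 0.000000; k2 = (-0.130528, -1.494030, -0.113241, 0.129546)
  k3: at (s, t) = (-0.506526, 0.425299), (ds/dtau, dt/dtau) = (-0.130662, -1.493523); Gamma_sss = -0.131580, Gamma_sst = 0.296056, Gamma_stt = 0.000000, Gamma_tss = 0.150506, Gamma_tst = -0.338638, Gamma_ttt = 0.000000; k3 = (-0.130662, -1.493523, -0.113302, 0.129598)
  k4: at (s, t) = (-0.513066, 0.350648), (ds/dtau, dt/dtau) = (-0.136330, -1.487040); Gamma_sss = -0.129177, Gamma_sst = 0.290649, Gamma_stt = 0.000000, Gamma_tss = 0.156948, Gamma_tst = -0.353133, Gamma_ttt = 0.000000; k4 = (-0.136330, -1.487040, -0.115445, 0.140263)
  Y <- Y + (h/6)(k1 + 2k2 + 2k3 + k4): s = -0.5131, t = 0.3506, ds/dtau = -0.1363, dt/dtau = -1.4870
step 2:
  k1: at (s, t) = (-0.513062, 0.350631), (ds/dtau, dt/dtau) = (-0.136318, -1.487034); Gamma_sss = -0.129177, Gamma_sst = 0.290649, Gamma_stt = 0.000000, Gamma_tss = 0.156950, Gamma_tst = -0.353137, Gamma_ttt = 0.000000; k1 = (-0.136318, -1.487034, -0.115434, 0.140252)
  k2: at (s, t) = (-0.519878, 0.276279), (ds/dtau, dt/dtau) = (-0.142090, -1.480021); Gamma_sss = -0.126255, Gamma_sst = 0.284073, Gamma_stt = 0.000000, Gamma_tss = 0.163451, Gamma_tst = -0.367764, Gamma_ttt = 0.000000; k2 = (-0.142090, -1.480021, -0.116930, 0.151379)
  k3: at (s, t) = (-0.520166, 0.276630), (ds/dtau, dt/dtau) = (-0.142165, -1.479465); Gamma_sss = -0.126245, Gamma_sst = 0.284051, Gamma_stt = 0.000000, Gamma_tss = 0.163402, Gamma_tst = -0.367656, Gamma_ttt = 0.000000; k3 = (-0.142165, -1.479465, -0.116936, 0.151354)
  k4: at (s, t) = (-0.527278, 0.202684), (ds/dtau, dt/dtau) = (-0.148012, -1.471899); Gamma_sss = -0.122781, Gamma_sst = 0.276258, Gamma_stt = 0.000000, Gamma_tss = 0.169903, Gamma_tst = -0.382281, Gamma_ttt = 0.000000; k4 = (-0.148012, -1.471899, -0.117680, 0.162844)
  Y <- Y + (h/6)(k1 + 2k2 + 2k3 + k4): s = -0.5273, t = 0.2027, ds/dtau = -0.1480, dt/dtau = -1.4719


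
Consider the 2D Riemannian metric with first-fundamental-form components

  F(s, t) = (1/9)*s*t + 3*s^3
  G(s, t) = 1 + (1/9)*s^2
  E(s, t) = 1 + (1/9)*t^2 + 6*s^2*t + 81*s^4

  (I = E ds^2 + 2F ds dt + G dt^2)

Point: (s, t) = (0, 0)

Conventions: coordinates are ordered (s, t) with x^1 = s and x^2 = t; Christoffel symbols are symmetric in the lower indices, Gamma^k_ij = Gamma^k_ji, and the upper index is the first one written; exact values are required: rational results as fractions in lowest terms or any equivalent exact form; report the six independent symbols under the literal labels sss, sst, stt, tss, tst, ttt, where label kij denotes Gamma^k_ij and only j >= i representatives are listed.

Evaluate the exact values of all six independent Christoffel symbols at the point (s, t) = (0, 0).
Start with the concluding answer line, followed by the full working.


Answer: Gamma_sss = 0, Gamma_sst = 0, Gamma_stt = 0, Gamma_tss = 0, Gamma_tst = 0, Gamma_ttt = 0

E = 1, F = 0, G = 1 at the point
E_s = 0, E_t = 0, F_s = 0, F_t = 0, G_s = 0, G_t = 0
EG - F^2 = 1;  g^inv = (1) * [[1, 0], [0, 1]]
first-kind symbols [ij,l] = (1/2)(d_i g_jl + d_j g_il - d_l g_ij): [ss,s] = E_s/2 = 0, [ss,t] = F_s - E_t/2 = 0, [st,s] = E_t/2 = 0, [st,t] = G_s/2 = 0, [tt,s] = F_t - G_s/2 = 0, [tt,t] = G_t/2 = 0
Gamma^s_ij = (G*[ij,s] - F*[ij,t])/(EG - F^2), Gamma^t_ij = (E*[ij,t] - F*[ij,s])/(EG - F^2)


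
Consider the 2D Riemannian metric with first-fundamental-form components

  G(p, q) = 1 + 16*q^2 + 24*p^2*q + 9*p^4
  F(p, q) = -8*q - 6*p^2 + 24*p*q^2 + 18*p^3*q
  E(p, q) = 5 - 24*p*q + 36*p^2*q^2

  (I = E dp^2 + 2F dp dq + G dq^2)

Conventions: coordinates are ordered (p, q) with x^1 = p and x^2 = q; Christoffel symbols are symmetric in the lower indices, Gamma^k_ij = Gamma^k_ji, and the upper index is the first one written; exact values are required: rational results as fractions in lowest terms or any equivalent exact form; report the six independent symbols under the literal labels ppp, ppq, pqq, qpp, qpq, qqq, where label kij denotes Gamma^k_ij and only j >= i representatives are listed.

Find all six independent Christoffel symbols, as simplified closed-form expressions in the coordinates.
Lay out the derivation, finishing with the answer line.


E = 5 - 24*p*q + 36*p^2*q^2; F = -8*q - 6*p^2 + 24*p*q^2 + 18*p^3*q; G = 1 + 16*q^2 + 24*p^2*q + 9*p^4
Gamma^k_ij = (1/2) g^{kl} (d_i g_jl + d_j g_il - d_l g_ij), with g^inv = (1/(EG-F^2)) [[G, -F], [-F, E]]
first partials: E_p = -24*q + 72*p*q^2, E_q = -24*p + 72*p^2*q, F_p = -12*p + 24*q^2 + 54*p^2*q, F_q = -8 + 48*p*q + 18*p^3, G_p = 48*p*q + 36*p^3, G_q = 32*q + 24*p^2
D = EG - F^2 = 5 + 16*q^2 - 24*p*q + 24*p^2*q + 36*p^2*q^2 + 9*p^4
expanded: Gamma^p_pp = (G E_p - 2F F_p + F E_q)/(2D), Gamma^p_pq = (G E_q - F G_p)/(2D), Gamma^p_qq = (2G F_q - G G_p - F G_q)/(2D), Gamma^q_pp = (2E F_p - E E_q - F E_p)/(2D), Gamma^q_pq = (E G_p - F E_q)/(2D), Gamma^q_qq = (E G_q - 2F F_q + F G_p)/(2D); substitute and cancel common factors

Answer: Gamma_ppp = (36*p*q^2 - 12*q)/(9*p^4 + 36*p^2*q^2 + 24*p^2*q - 24*p*q + 16*q^2 + 5), Gamma_ppq = (36*p^2*q - 12*p)/(9*p^4 + 36*p^2*q^2 + 24*p^2*q - 24*p*q + 16*q^2 + 5), Gamma_pqq = (24*p*q - 8)/(9*p^4 + 36*p^2*q^2 + 24*p^2*q - 24*p*q + 16*q^2 + 5), Gamma_qpp = (18*p^2*q + 24*q^2)/(9*p^4 + 36*p^2*q^2 + 24*p^2*q - 24*p*q + 16*q^2 + 5), Gamma_qpq = (18*p^3 + 24*p*q)/(9*p^4 + 36*p^2*q^2 + 24*p^2*q - 24*p*q + 16*q^2 + 5), Gamma_qqq = (12*p^2 + 16*q)/(9*p^4 + 36*p^2*q^2 + 24*p^2*q - 24*p*q + 16*q^2 + 5)


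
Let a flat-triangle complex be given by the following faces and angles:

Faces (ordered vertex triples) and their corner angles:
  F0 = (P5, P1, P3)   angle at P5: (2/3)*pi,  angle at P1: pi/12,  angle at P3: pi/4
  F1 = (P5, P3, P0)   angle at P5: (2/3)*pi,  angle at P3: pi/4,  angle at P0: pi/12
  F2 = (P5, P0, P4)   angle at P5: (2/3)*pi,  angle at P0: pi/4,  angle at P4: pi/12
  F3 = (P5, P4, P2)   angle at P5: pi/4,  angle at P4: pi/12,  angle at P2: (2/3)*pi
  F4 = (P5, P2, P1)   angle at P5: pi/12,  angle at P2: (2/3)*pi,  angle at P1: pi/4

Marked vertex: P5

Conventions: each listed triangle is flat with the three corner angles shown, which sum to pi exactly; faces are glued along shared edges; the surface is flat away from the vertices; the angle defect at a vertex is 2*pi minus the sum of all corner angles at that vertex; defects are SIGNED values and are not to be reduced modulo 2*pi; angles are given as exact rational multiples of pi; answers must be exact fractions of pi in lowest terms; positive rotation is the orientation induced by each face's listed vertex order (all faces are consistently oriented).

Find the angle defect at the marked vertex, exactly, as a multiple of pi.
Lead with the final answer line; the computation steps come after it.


Answer: defect(P5) = -pi/3

Sum of corner angles at P5: (7/3)*pi
defect = 2*pi - (7/3)*pi


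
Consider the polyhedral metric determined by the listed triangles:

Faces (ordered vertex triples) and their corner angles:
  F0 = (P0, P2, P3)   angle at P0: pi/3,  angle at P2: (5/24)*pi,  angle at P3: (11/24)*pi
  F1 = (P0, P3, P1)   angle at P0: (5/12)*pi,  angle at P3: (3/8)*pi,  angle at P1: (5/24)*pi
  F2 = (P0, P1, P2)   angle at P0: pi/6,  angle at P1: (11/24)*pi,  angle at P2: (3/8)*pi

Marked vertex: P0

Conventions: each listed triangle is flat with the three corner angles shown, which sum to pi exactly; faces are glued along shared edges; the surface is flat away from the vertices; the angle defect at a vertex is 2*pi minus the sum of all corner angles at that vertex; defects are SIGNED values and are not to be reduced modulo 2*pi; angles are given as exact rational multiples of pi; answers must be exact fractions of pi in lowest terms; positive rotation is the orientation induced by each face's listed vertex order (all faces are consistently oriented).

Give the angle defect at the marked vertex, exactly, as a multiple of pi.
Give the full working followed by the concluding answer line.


Sum of corner angles at P0: (11/12)*pi
defect = 2*pi - (11/12)*pi

Answer: defect(P0) = (13/12)*pi


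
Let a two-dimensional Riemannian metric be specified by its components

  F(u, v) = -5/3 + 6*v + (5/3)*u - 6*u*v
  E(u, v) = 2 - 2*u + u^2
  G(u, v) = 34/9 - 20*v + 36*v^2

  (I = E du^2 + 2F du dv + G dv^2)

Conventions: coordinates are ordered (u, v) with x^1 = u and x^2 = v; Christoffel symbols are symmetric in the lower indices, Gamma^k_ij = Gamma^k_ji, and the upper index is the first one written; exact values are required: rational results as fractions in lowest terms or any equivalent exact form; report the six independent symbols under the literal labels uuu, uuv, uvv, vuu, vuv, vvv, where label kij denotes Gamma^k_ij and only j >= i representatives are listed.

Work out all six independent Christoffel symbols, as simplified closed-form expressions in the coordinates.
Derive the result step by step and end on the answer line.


E = 2 - 2*u + u^2; F = -5/3 + 6*v + (5/3)*u - 6*u*v; G = 34/9 - 20*v + 36*v^2
Gamma^k_ij = (1/2) g^{kl} (d_i g_jl + d_j g_il - d_l g_ij), with g^inv = (1/(EG-F^2)) [[G, -F], [-F, E]]
first partials: E_u = -2 + 2*u, E_v = 0, F_u = 5/3 - 6*v, F_v = 6 - 6*u, G_u = 0, G_v = -20 + 72*v
D = EG - F^2 = 43/9 - 20*v - 2*u + 36*v^2 + u^2
expanded: Gamma^u_uu = (G E_u - 2F F_u + F E_v)/(2D), Gamma^u_uv = (G E_v - F G_u)/(2D), Gamma^u_vv = (2G F_v - G G_u - F G_v)/(2D), Gamma^v_uu = (2E F_u - E E_v - F E_u)/(2D), Gamma^v_uv = (E G_u - F E_v)/(2D), Gamma^v_vv = (E G_v - 2F F_v + F G_u)/(2D); substitute and cancel common factors

Answer: Gamma_uuu = (9*u - 9)/(9*u^2 - 18*u + 324*v^2 - 180*v + 43), Gamma_uuv = 0, Gamma_uvv = (54 - 54*u)/(9*u^2 - 18*u + 324*v^2 - 180*v + 43), Gamma_vuu = (15 - 54*v)/(9*u^2 - 18*u + 324*v^2 - 180*v + 43), Gamma_vuv = 0, Gamma_vvv = (324*v - 90)/(9*u^2 - 18*u + 324*v^2 - 180*v + 43)


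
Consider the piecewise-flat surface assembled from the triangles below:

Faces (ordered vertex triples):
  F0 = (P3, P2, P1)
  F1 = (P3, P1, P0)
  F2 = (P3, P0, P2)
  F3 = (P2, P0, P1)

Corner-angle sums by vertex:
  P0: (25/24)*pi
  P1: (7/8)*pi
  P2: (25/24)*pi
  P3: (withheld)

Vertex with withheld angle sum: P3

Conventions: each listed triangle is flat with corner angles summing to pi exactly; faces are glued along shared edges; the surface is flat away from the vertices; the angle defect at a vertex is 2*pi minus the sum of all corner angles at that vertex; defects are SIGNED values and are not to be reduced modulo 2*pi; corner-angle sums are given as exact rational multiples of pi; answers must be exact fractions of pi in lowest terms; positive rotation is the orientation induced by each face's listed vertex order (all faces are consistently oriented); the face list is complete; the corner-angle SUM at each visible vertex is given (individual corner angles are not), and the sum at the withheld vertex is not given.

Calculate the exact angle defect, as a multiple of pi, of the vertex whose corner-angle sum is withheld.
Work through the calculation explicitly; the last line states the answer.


V = 4, E = 6, F = 4; chi = V - E + F = 2
Gauss-Bonnet: total defect = 2*pi*chi = 4*pi; visible defects sum to (73/24)*pi

Answer: defect(P3) = (23/24)*pi


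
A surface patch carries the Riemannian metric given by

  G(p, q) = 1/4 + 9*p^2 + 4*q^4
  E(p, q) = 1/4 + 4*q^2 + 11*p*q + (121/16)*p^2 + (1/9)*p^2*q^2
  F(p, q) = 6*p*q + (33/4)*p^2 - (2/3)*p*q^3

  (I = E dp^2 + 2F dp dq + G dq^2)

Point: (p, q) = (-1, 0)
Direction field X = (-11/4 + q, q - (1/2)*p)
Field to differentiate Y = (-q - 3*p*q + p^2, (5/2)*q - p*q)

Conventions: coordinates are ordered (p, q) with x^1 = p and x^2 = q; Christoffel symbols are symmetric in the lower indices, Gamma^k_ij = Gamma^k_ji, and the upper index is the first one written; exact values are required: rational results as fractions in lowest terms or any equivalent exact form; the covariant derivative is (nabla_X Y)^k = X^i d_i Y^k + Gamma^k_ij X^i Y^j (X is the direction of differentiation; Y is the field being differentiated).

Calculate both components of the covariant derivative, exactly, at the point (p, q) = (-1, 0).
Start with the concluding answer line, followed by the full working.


Answer: (nabla_X Y)^p = -4655/1076, (nabla_X Y)^q = 3817/269

E = 125/16, F = 33/4, G = 37/4 at the point
E_p = -121/8, E_q = -11, F_p = -33/2, F_q = -6, G_p = -18, G_q = 0
EG - F^2 = 269/64;  g^inv = (64/269) * [[37/4, -33/4], [-33/4, 125/16]]
first-kind symbols [ij,l] = (1/2)(d_i g_jl + d_j g_il - d_l g_ij): [pp,p] = E_p/2 = -121/16, [pp,q] = F_p - E_q/2 = -11, [pq,p] = E_q/2 = -11/2, [pq,q] = G_p/2 = -9, [qq,p] = F_q - G_p/2 = 3, [qq,q] = G_q/2 = 0
Gamma^p_ij = (G*[ij,p] - F*[ij,q])/(EG - F^2), Gamma^q_ij = (E*[ij,q] - F*[ij,p])/(EG - F^2)
Gamma_ppp = 1331/269, Gamma_ppq = 1496/269, Gamma_pqq = 1776/269, Gamma_qpp = -1507/269, Gamma_qpq = -1596/269, Gamma_qqq = -1584/269
X = (-11/4, 1/2), Y = (1, 0) at the point


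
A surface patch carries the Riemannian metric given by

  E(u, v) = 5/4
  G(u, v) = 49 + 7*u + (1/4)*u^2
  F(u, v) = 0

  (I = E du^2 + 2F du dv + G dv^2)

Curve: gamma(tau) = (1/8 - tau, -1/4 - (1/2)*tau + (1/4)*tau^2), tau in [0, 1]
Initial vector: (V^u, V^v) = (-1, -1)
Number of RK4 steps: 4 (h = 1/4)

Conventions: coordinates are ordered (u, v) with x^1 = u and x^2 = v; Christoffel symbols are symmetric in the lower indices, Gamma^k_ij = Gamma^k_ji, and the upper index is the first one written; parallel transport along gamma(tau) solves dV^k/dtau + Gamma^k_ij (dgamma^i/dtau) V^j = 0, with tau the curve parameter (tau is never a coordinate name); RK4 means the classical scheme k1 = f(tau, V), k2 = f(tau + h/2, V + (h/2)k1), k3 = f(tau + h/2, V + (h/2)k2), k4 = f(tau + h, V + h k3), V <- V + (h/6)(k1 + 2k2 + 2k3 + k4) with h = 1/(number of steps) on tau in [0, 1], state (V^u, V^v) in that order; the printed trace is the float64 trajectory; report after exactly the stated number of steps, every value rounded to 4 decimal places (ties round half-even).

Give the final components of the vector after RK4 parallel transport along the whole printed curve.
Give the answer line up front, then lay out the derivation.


Answer: V^u = -0.2890, V^v = -1.0885

gamma'(tau) = (-1, -1/2 + (1/2)*tau); f(tau, V)^k = -Gamma^k_ij(gamma(tau)) gamma'^i(tau) V^j; h = 1/4; intermediate values shown to 6 dp
curve data and Christoffel symbols at the stage parameters:
  tau = 0.000000: gamma = (0.125000, -0.250000), gamma' = (-1.000000, -0.500000); Gamma_uuu = 0.000000, Gamma_uuv = 0.000000, Gamma_uvv = -2.825000, Gamma_vuu = 0.000000, Gamma_vuv = 0.070796, Gamma_vvv = 0.000000
  tau = 0.125000: gamma = (0.000000, -0.308594), gamma' = (-1.000000, -0.437500); Gamma_uuu = 0.000000, Gamma_uuv = 0.000000, Gamma_uvv = -2.800000, Gamma_vuu = 0.000000, Gamma_vuv = 0.071429, Gamma_vvv = 0.000000
  tau = 0.250000: gamma = (-0.125000, -0.359375), gamma' = (-1.000000, -0.375000); Gamma_uuu = 0.000000, Gamma_uuv = 0.000000, Gamma_uvv = -2.775000, Gamma_vuu = 0.000000, Gamma_vuv = 0.072072, Gamma_vvv = 0.000000
  tau = 0.375000: gamma = (-0.250000, -0.402344), gamma' = (-1.000000, -0.312500); Gamma_uuu = 0.000000, Gamma_uuv = 0.000000, Gamma_uvv = -2.750000, Gamma_vuu = 0.000000, Gamma_vuv = 0.072727, Gamma_vvv = 0.000000
  tau = 0.500000: gamma = (-0.375000, -0.437500), gamma' = (-1.000000, -0.250000); Gamma_uuu = 0.000000, Gamma_uuv = 0.000000, Gamma_uvv = -2.725000, Gamma_vuu = 0.000000, Gamma_vuv = 0.073394, Gamma_vvv = 0.000000
  tau = 0.625000: gamma = (-0.500000, -0.464844), gamma' = (-1.000000, -0.187500); Gamma_uuu = 0.000000, Gamma_uuv = 0.000000, Gamma_uvv = -2.700000, Gamma_vuu = 0.000000, Gamma_vuv = 0.074074, Gamma_vvv = 0.000000
  tau = 0.750000: gamma = (-0.625000, -0.484375), gamma' = (-1.000000, -0.125000); Gamma_uuu = 0.000000, Gamma_uuv = 0.000000, Gamma_uvv = -2.675000, Gamma_vuu = 0.000000, Gamma_vuv = 0.074766, Gamma_vvv = 0.000000
  tau = 0.875000: gamma = (-0.750000, -0.496094), gamma' = (-1.000000, -0.062500); Gamma_uuu = 0.000000, Gamma_uuv = 0.000000, Gamma_uvv = -2.650000, Gamma_vuu = 0.000000, Gamma_vuv = 0.075472, Gamma_vvv = 0.000000
  tau = 1.000000: gamma = (-0.875000, -0.500000), gamma' = (-1.000000, 0.000000); Gamma_uuu = 0.000000, Gamma_uuv = 0.000000, Gamma_uvv = -2.625000, Gamma_vuu = 0.000000, Gamma_vuv = 0.076190, Gamma_vvv = 0.000000
step 0: V^u = -1.0000, V^v = -1.0000
step 1: k1 = (1.412500, -0.106195), k2 = (1.241261, -0.098109), k3 = (1.240023, -0.098706), k4 = (1.066304, -0.092499); V <- V + (h/6)(k1 + 2k2 + 2k3 + k4): V^u = -0.6899, V^v = -1.0247
step 2: k1 = (1.066308, -0.092498), k2 = (0.890521, -0.088014), k3 = (0.890039, -0.088473), k4 = (0.713131, -0.085406); V <- V + (h/6)(k1 + 2k2 + 2k3 + k4): V^u = -0.4674, V^v = -1.0468
step 3: k1 = (0.713133, -0.085406), k2 = (0.535347, -0.083585), k3 = (0.535232, -0.083877), k4 = (0.357035, -0.082951); V <- V + (h/6)(k1 + 2k2 + 2k3 + k4): V^u = -0.3336, V^v = -1.0678
step 4: k1 = (0.357036, -0.082951), k2 = (0.178567, -0.082732), k3 = (0.178562, -0.082835), k4 = (0.000000, -0.082932); V <- V + (h/6)(k1 + 2k2 + 2k3 + k4): V^u = -0.2890, V^v = -1.0885


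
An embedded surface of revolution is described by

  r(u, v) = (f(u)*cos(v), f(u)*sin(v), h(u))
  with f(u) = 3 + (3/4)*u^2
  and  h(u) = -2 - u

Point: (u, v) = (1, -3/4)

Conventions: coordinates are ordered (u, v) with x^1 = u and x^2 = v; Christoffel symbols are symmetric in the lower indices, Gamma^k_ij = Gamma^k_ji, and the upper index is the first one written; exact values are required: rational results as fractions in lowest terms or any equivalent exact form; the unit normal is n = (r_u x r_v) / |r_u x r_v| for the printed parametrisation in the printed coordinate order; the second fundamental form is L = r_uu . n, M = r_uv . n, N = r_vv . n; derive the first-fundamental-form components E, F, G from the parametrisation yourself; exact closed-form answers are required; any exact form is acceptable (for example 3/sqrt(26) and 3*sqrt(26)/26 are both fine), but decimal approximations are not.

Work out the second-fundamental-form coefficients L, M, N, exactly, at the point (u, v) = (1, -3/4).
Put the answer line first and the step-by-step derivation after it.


Answer: L = 3*sqrt(13)/13, M = 0, N = -15*sqrt(13)/26

f = 15/4, f' = 3/2, f'' = 3/2, h' = -1, h'' = 0
E = 13/4, F = 0, G = 225/16; answer radicand W^2 = 13/4
unnormalised second-form numerators: l = 3/2, m = 0, n = -15/4; L = l/sqrt(13/4), and similarly M = m/sqrt(W^2), N = n/sqrt(W^2)


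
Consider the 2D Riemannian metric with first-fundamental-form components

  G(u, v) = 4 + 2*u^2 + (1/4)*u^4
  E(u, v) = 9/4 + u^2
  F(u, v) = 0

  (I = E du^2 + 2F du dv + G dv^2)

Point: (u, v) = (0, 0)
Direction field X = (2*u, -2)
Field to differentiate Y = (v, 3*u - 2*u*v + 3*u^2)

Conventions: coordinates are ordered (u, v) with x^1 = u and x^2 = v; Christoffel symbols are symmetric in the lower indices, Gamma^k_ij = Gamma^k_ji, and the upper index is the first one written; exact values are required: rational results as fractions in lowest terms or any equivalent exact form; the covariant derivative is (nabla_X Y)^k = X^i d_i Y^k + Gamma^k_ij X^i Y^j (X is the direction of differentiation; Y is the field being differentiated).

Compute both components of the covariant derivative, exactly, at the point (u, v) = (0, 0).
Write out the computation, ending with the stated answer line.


E = 9/4, F = 0, G = 4 at the point
E_u = 0, E_v = 0, F_u = 0, F_v = 0, G_u = 0, G_v = 0
EG - F^2 = 9;  g^inv = (1/9) * [[4, 0], [0, 9/4]]
first-kind symbols [ij,l] = (1/2)(d_i g_jl + d_j g_il - d_l g_ij): [uu,u] = E_u/2 = 0, [uu,v] = F_u - E_v/2 = 0, [uv,u] = E_v/2 = 0, [uv,v] = G_u/2 = 0, [vv,u] = F_v - G_u/2 = 0, [vv,v] = G_v/2 = 0
Gamma^u_ij = (G*[ij,u] - F*[ij,v])/(EG - F^2), Gamma^v_ij = (E*[ij,v] - F*[ij,u])/(EG - F^2)
Gamma_uuu = 0, Gamma_uuv = 0, Gamma_uvv = 0, Gamma_vuu = 0, Gamma_vuv = 0, Gamma_vvv = 0
X = (0, -2), Y = (0, 0) at the point

Answer: (nabla_X Y)^u = -2, (nabla_X Y)^v = 0


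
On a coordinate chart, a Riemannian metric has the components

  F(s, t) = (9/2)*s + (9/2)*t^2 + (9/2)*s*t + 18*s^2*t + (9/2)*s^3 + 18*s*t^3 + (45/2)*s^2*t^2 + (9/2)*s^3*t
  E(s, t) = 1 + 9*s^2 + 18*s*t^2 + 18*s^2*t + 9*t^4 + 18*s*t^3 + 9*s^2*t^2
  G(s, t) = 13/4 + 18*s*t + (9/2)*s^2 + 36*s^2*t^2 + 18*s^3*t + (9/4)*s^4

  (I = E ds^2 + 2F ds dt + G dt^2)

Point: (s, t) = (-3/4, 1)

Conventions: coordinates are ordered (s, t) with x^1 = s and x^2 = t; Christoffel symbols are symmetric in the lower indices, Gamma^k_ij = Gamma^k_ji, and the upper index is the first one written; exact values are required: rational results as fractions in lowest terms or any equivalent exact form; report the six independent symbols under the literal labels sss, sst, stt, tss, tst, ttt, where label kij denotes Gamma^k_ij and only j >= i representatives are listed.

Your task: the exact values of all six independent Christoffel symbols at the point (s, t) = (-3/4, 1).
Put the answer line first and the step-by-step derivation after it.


Answer: Gamma_sss = -9216/8089, Gamma_sst = -5760/8089, Gamma_stt = 6912/8089, Gamma_tss = -13248/8089, Gamma_tst = -8280/8089, Gamma_ttt = 9936/8089

E = 13/4, F = 207/64, G = 5785/1024 at the point
E_s = -18, E_t = -45/4, F_s = -297/16, F_t = -171/128, G_s = -1035/64, G_t = 621/32
EG - F^2 = 8089/1024;  g^inv = (1024/8089) * [[5785/1024, -207/64], [-207/64, 13/4]]
first-kind symbols [ij,l] = (1/2)(d_i g_jl + d_j g_il - d_l g_ij): [ss,s] = E_s/2 = -9, [ss,t] = F_s - E_t/2 = -207/16, [st,s] = E_t/2 = -45/8, [st,t] = G_s/2 = -1035/128, [tt,s] = F_t - G_s/2 = 27/4, [tt,t] = G_t/2 = 621/64
Gamma^s_ij = (G*[ij,s] - F*[ij,t])/(EG - F^2), Gamma^t_ij = (E*[ij,t] - F*[ij,s])/(EG - F^2)


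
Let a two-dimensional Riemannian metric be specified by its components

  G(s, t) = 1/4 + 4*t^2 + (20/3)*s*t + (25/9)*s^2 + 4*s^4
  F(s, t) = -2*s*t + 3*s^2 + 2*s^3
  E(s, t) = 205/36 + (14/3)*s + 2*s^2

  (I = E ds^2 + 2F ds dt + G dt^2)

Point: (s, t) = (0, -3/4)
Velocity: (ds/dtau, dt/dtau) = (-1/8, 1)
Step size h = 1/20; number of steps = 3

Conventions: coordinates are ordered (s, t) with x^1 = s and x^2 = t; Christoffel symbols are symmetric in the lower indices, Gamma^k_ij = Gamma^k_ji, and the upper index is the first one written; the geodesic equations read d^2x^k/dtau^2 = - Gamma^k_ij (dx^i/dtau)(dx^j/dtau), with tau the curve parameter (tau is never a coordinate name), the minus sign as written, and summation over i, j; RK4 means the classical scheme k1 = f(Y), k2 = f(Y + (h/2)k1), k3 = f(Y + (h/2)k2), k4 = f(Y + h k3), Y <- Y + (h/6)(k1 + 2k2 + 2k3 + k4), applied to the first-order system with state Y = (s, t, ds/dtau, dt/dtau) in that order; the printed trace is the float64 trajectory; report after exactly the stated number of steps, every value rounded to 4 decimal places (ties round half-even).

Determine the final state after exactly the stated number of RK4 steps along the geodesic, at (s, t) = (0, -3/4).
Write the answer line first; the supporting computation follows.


Answer: s = -0.0240, t = -0.5881, ds/dtau = -0.1969, dt/dtau = 1.1683

f(Y) = (ds/dtau, dt/dtau, -Gamma^s_ij Y'^i Y'^j, -Gamma^t_ij Y'^i Y'^j) with the Gammas evaluated at the stage position; h = 0.050000; intermediate values shown to 6 dp
step 0: s = 0.0000, t = -0.7500, ds/dtau = -0.1250, dt/dtau = 1.0000
step 1:
  k1: at (s, t) = (0.000000, -0.750000), (ds/dtau, dt/dtau) = (-0.125000, 1.000000); Gamma_sss = 0.409756, Gamma_sst = 0.000000, Gamma_stt = 0.439024, Gamma_tss = 0.600000, Gamma_tst = -1.000000, Gamma_ttt = -1.200000; k1 = (-0.125000, 1.000000, -0.445427, 0.940625)
  k2: at (s, t) = (-0.003125, -0.725000), (ds/dtau, dt/dtau) = (-0.136136, 1.023516); Gamma_sss = 0.410186, Gamma_sst = -0.000812, Gamma_stt = 0.427133, Gamma_tss = 0.605312, Gamma_tst = -1.024379, Gamma_ttt = -1.228440; k2 = (-0.136136, 1.023516, -0.455286, 0.990209)
  k3: at (s, t) = (-0.003403, -0.724412), (ds/dtau, dt/dtau) = (-0.136382, 1.024755); Gamma_sss = 0.410223, Gamma_sst = -0.000884, Gamma_stt = 0.427034, Gamma_tss = 0.604712, Gamma_tst = -1.024774, Gamma_ttt = -1.228843; k3 = (-0.136382, 1.024755, -0.456316, 0.992747)
  k4: at (s, t) = (-0.006819, -0.698762), (ds/dtau, dt/dtau) = (-0.147816, 1.049637); Gamma_sss = 0.410653, Gamma_sst = -0.001742, Gamma_stt = 0.414989, Gamma_tss = 0.608843, Gamma_tst = -1.050649, Gamma_ttt = -1.259025; k4 = (-0.147816, 1.049637, -0.466723, 1.047790)
  Y <- Y + (h/6)(k1 + 2k2 + 2k3 + k4): s = -0.0068, t = -0.6988, ds/dtau = -0.1478, dt/dtau = 1.0496
step 2:
  k1: at (s, t) = (-0.006815, -0.698782), (ds/dtau, dt/dtau) = (-0.147795, 1.049619); Gamma_sss = 0.410653, Gamma_sst = -0.001741, Gamma_stt = 0.414998, Gamma_tss = 0.608844, Gamma_tst = -1.050630, Gamma_ttt = -1.259002; k1 = (-0.147795, 1.049619, -0.466714, 1.047781)
  k2: at (s, t) = (-0.010510, -0.672541), (ds/dtau, dt/dtau) = (-0.159462, 1.075814); Gamma_sss = 0.411072, Gamma_sst = -0.002637, Gamma_stt = 0.402826, Gamma_tss = 0.611560, Gamma_tst = -1.078022, Gamma_ttt = -1.290960; k2 = (-0.159462, 1.075814, -0.477579, 1.108701)
  k3: at (s, t) = (-0.010802, -0.671886), (ds/dtau, dt/dtau) = (-0.159734, 1.077337); Gamma_sss = 0.411104, Gamma_sst = -0.002707, Gamma_stt = 0.402699, Gamma_tss = 0.610846, Gamma_tst = -1.078520, Gamma_ttt = -1.291486; k3 = (-0.159734, 1.077337, -0.478816, 1.112184)
  k4: at (s, t) = (-0.014802, -0.644915), (ds/dtau, dt/dtau) = (-0.171735, 1.105229); Gamma_sss = 0.411498, Gamma_sst = -0.003631, Gamma_stt = 0.390347, Gamma_tss = 0.611716, Gamma_tst = -1.107697, Gamma_ttt = -1.325541; k4 = (-0.171735, 1.105229, -0.490336, 1.180650)
  Y <- Y + (h/6)(k1 + 2k2 + 2k3 + k4): s = -0.0148, t = -0.6449, ds/dtau = -0.1717, dt/dtau = 1.1052
step 3:
  k1: at (s, t) = (-0.014798, -0.644939), (ds/dtau, dt/dtau) = (-0.171710, 1.105204); Gamma_sss = 0.411498, Gamma_sst = -0.003630, Gamma_stt = 0.390358, Gamma_tss = 0.611718, Gamma_tst = -1.107671, Gamma_ttt = -1.325511; k1 = (-0.171710, 1.105204, -0.490324, 1.180629)
  k2: at (s, t) = (-0.019091, -0.617309), (ds/dtau, dt/dtau) = (-0.183968, 1.134720); Gamma_sss = 0.411852, Gamma_sst = -0.004568, Gamma_stt = 0.377864, Gamma_tss = 0.610360, Gamma_tst = -1.138643, Gamma_ttt = -1.361685; k2 = (-0.183968, 1.134720, -0.502380, 1.257246)
  k3: at (s, t) = (-0.019397, -0.616571), (ds/dtau, dt/dtau) = (-0.184269, 1.136636); Gamma_sss = 0.411877, Gamma_sst = -0.004636, Gamma_stt = 0.377703, Gamma_tss = 0.609484, Gamma_tst = -1.139280, Gamma_ttt = -1.362377; k3 = (-0.184269, 1.136636, -0.503897, 1.262177)
  k4: at (s, t) = (-0.024012, -0.588107), (ds/dtau, dt/dtau) = (-0.196905, 1.168313); Gamma_sss = 0.412171, Gamma_sst = -0.005573, Gamma_stt = 0.365002, Gamma_tss = 0.605209, Gamma_tst = -1.172383, Gamma_ttt = -1.401078; k4 = (-0.196905, 1.168313, -0.516756, 1.349539)
  Y <- Y + (h/6)(k1 + 2k2 + 2k3 + k4): s = -0.0240, t = -0.5881, ds/dtau = -0.1969, dt/dtau = 1.1683


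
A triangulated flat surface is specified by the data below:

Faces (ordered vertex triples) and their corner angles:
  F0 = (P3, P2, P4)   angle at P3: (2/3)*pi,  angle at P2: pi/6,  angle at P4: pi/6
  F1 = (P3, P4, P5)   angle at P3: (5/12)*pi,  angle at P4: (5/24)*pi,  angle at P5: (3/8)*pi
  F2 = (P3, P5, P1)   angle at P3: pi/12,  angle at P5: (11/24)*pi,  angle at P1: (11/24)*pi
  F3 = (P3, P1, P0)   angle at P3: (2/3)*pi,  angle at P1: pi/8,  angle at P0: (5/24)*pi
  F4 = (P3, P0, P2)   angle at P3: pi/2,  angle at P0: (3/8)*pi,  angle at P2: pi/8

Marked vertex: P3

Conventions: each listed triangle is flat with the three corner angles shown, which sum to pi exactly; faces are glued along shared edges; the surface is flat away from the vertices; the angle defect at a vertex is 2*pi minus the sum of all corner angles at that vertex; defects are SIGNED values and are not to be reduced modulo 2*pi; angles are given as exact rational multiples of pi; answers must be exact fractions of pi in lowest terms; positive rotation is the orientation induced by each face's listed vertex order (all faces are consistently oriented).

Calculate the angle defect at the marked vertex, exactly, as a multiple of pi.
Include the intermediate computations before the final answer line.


Sum of corner angles at P3: (7/3)*pi
defect = 2*pi - (7/3)*pi

Answer: defect(P3) = -pi/3


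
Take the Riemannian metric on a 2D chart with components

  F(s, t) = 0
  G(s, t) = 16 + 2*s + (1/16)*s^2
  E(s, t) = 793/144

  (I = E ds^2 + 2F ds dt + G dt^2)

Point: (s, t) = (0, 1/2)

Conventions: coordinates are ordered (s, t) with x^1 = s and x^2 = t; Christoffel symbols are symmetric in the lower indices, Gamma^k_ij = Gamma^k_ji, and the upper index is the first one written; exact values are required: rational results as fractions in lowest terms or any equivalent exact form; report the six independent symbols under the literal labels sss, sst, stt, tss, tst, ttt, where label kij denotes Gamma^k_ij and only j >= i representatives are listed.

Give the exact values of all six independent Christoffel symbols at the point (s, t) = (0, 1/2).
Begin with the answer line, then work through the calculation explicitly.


Answer: Gamma_sss = 0, Gamma_sst = 0, Gamma_stt = -144/793, Gamma_tss = 0, Gamma_tst = 1/16, Gamma_ttt = 0

E = 793/144, F = 0, G = 16 at the point
E_s = 0, E_t = 0, F_s = 0, F_t = 0, G_s = 2, G_t = 0
EG - F^2 = 793/9;  g^inv = (9/793) * [[16, 0], [0, 793/144]]
first-kind symbols [ij,l] = (1/2)(d_i g_jl + d_j g_il - d_l g_ij): [ss,s] = E_s/2 = 0, [ss,t] = F_s - E_t/2 = 0, [st,s] = E_t/2 = 0, [st,t] = G_s/2 = 1, [tt,s] = F_t - G_s/2 = -1, [tt,t] = G_t/2 = 0
Gamma^s_ij = (G*[ij,s] - F*[ij,t])/(EG - F^2), Gamma^t_ij = (E*[ij,t] - F*[ij,s])/(EG - F^2)


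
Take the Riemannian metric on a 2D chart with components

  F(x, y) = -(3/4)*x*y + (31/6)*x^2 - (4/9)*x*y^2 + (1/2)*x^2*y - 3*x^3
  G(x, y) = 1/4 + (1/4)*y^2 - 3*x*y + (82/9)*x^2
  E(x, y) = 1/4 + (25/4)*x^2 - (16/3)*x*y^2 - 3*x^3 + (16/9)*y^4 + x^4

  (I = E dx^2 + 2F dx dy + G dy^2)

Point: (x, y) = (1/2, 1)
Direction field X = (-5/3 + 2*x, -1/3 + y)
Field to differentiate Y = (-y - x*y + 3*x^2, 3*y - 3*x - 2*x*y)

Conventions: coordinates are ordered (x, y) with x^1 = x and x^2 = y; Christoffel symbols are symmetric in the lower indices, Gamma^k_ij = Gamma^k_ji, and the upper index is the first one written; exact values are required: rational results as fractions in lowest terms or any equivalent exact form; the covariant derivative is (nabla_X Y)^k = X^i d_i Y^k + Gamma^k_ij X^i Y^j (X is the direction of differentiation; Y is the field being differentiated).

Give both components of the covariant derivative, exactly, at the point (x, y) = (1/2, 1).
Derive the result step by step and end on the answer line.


E = 11/18, F = 4/9, G = 23/18 at the point
E_x = -5/6, E_y = 16/9, F_x = 20/9, F_y = -25/36, G_x = 55/9, G_y = -1
EG - F^2 = 7/12;  g^inv = (12/7) * [[23/18, -4/9], [-4/9, 11/18]]
first-kind symbols [ij,l] = (1/2)(d_i g_jl + d_j g_il - d_l g_ij): [xx,x] = E_x/2 = -5/12, [xx,y] = F_x - E_y/2 = 4/3, [xy,x] = E_y/2 = 8/9, [xy,y] = G_x/2 = 55/18, [yy,x] = F_y - G_x/2 = -15/4, [yy,y] = G_y/2 = -1/2
Gamma^x_ij = (G*[ij,x] - F*[ij,y])/(EG - F^2), Gamma^y_ij = (E*[ij,y] - F*[ij,x])/(EG - F^2)
Gamma_xxx = -27/14, Gamma_xxy = -8/21, Gamma_xyy = -47/6, Gamma_yxx = 12/7, Gamma_yxy = 53/21, Gamma_yyy = 7/3
X = (-2/3, 2/3), Y = (-3/4, 1/2) at the point

Answer: (nabla_X Y)^x = -1409/252, (nabla_X Y)^y = 529/126


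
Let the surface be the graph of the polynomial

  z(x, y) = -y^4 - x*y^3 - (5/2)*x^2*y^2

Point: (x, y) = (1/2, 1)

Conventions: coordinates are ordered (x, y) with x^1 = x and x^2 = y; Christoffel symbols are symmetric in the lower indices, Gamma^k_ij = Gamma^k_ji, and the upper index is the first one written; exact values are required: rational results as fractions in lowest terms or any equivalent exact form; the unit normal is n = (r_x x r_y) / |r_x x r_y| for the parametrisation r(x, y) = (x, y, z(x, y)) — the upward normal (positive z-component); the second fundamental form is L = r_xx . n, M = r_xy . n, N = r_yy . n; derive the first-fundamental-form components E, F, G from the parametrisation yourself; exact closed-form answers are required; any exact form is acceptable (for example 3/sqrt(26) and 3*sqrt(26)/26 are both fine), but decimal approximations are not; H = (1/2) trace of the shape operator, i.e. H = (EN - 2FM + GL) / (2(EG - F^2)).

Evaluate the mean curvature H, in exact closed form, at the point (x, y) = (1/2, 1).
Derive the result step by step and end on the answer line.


z_x = -7/2, z_y = -27/4, z_xx = -5, z_xy = -8, z_yy = -65/4
E = 53/4, F = 189/8, G = 745/16; answer radicand W^2 = 941/16
unnormalised second-form numerators: l = -5, m = -8, n = -65/4; L = l/sqrt(941/16), and similarly M = m/sqrt(W^2), N = n/sqrt(W^2)
H = (E*n - 2*F*m + G*l) / (2*(EG - F^2)*sqrt(W^2)); E*n - 2*F*m + G*l = -561/8, EG - F^2 = 941/16, so H = (-561/941)/sqrt(941/16)

Answer: H = -2244*sqrt(941)/885481
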